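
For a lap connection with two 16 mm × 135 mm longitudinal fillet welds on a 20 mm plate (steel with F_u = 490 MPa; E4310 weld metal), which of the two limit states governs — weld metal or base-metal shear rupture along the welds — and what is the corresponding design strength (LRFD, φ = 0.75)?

E43XX → F_EXX = 430 MPa.
t_e = 0.707 × 16 = 11.31 mm; L = 270 mm.
Weld metal: φR_n = 0.75 × 0.6 × 430 × 11.31 × 270 × 10⁻³ = 591 kN.
Base metal (shear rupture): φR_n = 0.75 × 0.6 × 490 × 20 × 270 × 10⁻³ = 1191 kN.
Governing: weld metal.

φR_n ≈ 591 kN (weld metal governs)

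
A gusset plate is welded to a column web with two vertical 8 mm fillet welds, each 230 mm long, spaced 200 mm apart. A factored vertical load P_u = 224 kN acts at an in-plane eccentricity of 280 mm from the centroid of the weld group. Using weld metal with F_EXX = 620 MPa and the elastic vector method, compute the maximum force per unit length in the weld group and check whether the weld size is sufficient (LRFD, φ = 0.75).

f_max ≈ 1800 N/mm; NOT adequate

Total weld length L_w = 460 mm. Treat welds as unit-width lines.
Polar moment about centroid: J = 2[d³/12 + d(b/2)²] = 2[230³/12 + 230×100²] = 6628000 mm³.
Direct shear f_v = P/L_w = 224×10³ / 460 = 487 N/mm (vertical).
Torsion M = P·e = 224×10³ × 280 = 62720000 N·mm.
Critical point at (x, y) = (100, 115) from centroid. f_tx = M·y/J = 1088 N/mm; f_ty = M·x/J = 946.3 N/mm.
Resultant f_max = √[f_tx² + (f_v + f_ty)²] = √[1088² + (487 + 946.3)²] = 1800 N/mm.
Capacity per unit length: φr_n = 0.75 × 0.6 × 620 × (0.707 × 8) = 1578 N/mm.
1800 > 1578 → NOT adequate.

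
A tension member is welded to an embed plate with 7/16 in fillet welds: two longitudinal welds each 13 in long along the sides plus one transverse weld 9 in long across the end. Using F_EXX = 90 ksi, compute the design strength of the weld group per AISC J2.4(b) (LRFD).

t_e = 0.707 × 0.4375 = 0.3093 in.
R_nwl = 0.6 × 90 × 0.3093 × 26 = 434.3 kips (longitudinal, 2 welds).
R_nwt = 0.6 × 90 × 0.3093 × 9 = 150.3 kips (transverse, base value).
(i) R_nwl + R_nwt = 584.6 kips; (ii) 0.85 R_nwl + 1.5 R_nwt = 594.6 kips.
R_n = max = 594.6 kips [governs: (ii)]; φR_n = 446 kips.

φR_n ≈ 446 kips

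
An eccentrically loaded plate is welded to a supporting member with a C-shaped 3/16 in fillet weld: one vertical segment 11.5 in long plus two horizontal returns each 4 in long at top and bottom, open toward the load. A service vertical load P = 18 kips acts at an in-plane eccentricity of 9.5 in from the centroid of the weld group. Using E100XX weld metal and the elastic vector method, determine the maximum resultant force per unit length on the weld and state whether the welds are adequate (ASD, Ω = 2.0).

f_max ≈ 3.22 kip/in; adequate

E100XX → F_EXX = 100 ksi.
Total weld length L_w = 19.5 in. Treat welds as unit-width lines.
Centroid: x̄ = 2×4×2 / 19.5 = 0.8205 in from the vertical weld.
Polar moment about centroid: J = I_x + I_y = [11.5³/12 + 2×4×5.75²] + [11.5×0.8205² + 2(4³/12 + 4×1.179²)] = 420.8 in³.
Direct shear f_v = P/L_w = 18 / 19.5 = 0.9231 kip/in (vertical).
Torsion M = P·e = 18 × 9.5 = 171 kip·in.
Critical point at (x, y) = (3.179, 5.75) from centroid. f_tx = M·y/J = 2.337 kip/in; f_ty = M·x/J = 1.292 kip/in.
Resultant f_max = √[f_tx² + (f_v + f_ty)²] = √[2.337² + (0.9231 + 1.292)²] = 3.22 kip/in.
Capacity per unit length: r_n/Ω = (1/2.0) × 0.6 × 100 × (0.707 × 0.1875) = 3.977 kip/in.
3.22 ≤ 3.977 → adequate.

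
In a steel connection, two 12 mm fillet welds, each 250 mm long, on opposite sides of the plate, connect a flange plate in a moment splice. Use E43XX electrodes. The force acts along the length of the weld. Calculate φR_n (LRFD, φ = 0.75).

φR_n ≈ 821 kN

E43XX → F_EXX = 430 MPa.
Effective throat t_e = 0.707 × 12 = 8.484 mm.
Total length L = 500 mm; A_we = 8.484 × 500 = 4242 mm².
F_nw = 0.6 F_EXX = 0.6 × 430 = 258 MPa.
φR_n = 0.75 × 258 × 4242 × 10⁻³ = 820.8 kN.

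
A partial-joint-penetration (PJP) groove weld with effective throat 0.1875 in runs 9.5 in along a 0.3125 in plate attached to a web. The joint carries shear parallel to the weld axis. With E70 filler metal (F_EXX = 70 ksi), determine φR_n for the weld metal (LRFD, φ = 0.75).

φR_n ≈ 56.1 kip

Effective throat (given) t_e = 0.1875 in.
A_we = 0.1875 × 9.5 = 1.781 in².
F_nw = 0.6 F_EXX = 42 ksi.
φR_n = 0.75 × 42 × 1.781 = 56.11 kip.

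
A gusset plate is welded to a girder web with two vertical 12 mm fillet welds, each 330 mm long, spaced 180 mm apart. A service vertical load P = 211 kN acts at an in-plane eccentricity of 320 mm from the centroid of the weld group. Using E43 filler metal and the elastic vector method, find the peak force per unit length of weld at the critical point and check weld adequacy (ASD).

E43XX → F_EXX = 430 MPa.
Total weld length L_w = 660 mm. Treat welds as unit-width lines.
Polar moment about centroid: J = 2[d³/12 + d(b/2)²] = 2[330³/12 + 330×90²] = 11340000 mm³.
Direct shear f_v = P/L_w = 211×10³ / 660 = 319.7 N/mm (vertical).
Torsion M = P·e = 211×10³ × 320 = 67520000 N·mm.
Critical point at (x, y) = (90, 165) from centroid. f_tx = M·y/J = 982.8 N/mm; f_ty = M·x/J = 536.1 N/mm.
Resultant f_max = √[f_tx² + (f_v + f_ty)²] = √[982.8² + (319.7 + 536.1)²] = 1303 N/mm.
Capacity per unit length: r_n/Ω = (1/2.0) × 0.6 × 430 × (0.707 × 12) = 1094 N/mm.
1303 > 1094 → NOT adequate.

f_max ≈ 1300 N/mm; NOT adequate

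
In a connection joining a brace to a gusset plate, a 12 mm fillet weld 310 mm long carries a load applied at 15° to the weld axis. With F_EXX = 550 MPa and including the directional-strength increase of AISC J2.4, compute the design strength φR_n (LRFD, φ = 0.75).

φR_n ≈ 694 kN

t_e = 0.707 × 12 = 8.484 mm; A_we = 8.484 × 310 = 2630 mm².
Directional factor: 1.0 + 0.5 sin^1.5(15°) = 1.066.
F_nw = 0.6 × 550 × 1.066 = 351.7 MPa.
φR_n = 0.75 × 351.7 × 2630 × 10⁻³ = 693.8 kN.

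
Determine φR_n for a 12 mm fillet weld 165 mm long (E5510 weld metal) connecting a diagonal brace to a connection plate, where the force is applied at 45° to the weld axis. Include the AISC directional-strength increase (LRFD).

E55XX → F_EXX = 550 MPa.
t_e = 0.707 × 12 = 8.484 mm; A_we = 8.484 × 165 = 1400 mm².
Directional factor: 1.0 + 0.5 sin^1.5(45°) = 1.297.
F_nw = 0.6 × 550 × 1.297 = 428.1 MPa.
φR_n = 0.75 × 428.1 × 1400 × 10⁻³ = 449.5 kN.

φR_n ≈ 449 kN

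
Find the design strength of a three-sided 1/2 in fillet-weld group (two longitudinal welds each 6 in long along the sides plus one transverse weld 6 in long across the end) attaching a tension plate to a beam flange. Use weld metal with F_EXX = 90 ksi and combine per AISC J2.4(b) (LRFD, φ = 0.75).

φR_n ≈ 275 kip

t_e = 0.707 × 0.5 = 0.3535 in.
R_nwl = 0.6 × 90 × 0.3535 × 12 = 229.1 kip (longitudinal, 2 welds).
R_nwt = 0.6 × 90 × 0.3535 × 6 = 114.5 kip (transverse, base value).
(i) R_nwl + R_nwt = 343.6 kip; (ii) 0.85 R_nwl + 1.5 R_nwt = 366.5 kip.
R_n = max = 366.5 kip [governs: (ii)]; φR_n = 274.9 kip.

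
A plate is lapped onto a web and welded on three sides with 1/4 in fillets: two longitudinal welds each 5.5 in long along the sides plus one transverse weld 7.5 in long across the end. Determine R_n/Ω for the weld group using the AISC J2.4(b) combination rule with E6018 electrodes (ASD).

R_n/Ω ≈ 65.5 kip

E60XX → F_EXX = 60 ksi.
t_e = 0.707 × 0.25 = 0.1767 in.
R_nwl = 0.6 × 60 × 0.1767 × 11 = 69.99 kip (longitudinal, 2 welds).
R_nwt = 0.6 × 60 × 0.1767 × 7.5 = 47.72 kip (transverse, base value).
(i) R_nwl + R_nwt = 117.7 kip; (ii) 0.85 R_nwl + 1.5 R_nwt = 131.1 kip.
R_n = max = 131.1 kip [governs: (ii)]; R_n/Ω = 65.54 kip.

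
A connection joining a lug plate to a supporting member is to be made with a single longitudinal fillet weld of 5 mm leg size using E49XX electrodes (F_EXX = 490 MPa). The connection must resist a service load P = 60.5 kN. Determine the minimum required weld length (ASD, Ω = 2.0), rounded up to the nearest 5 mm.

L = 120 mm

Throat t_e = 0.707 × 5 = 3.535 mm.
r_n/Ω = (0.6 × 490 × 3.535) / 2.0 = 519.6 N/mm = 0.5196 kN/mm.
L_req = P / (r_n/Ω) = 60.5 / 0.5196 = 116.4 mm total.
Round up → use L = 120 mm.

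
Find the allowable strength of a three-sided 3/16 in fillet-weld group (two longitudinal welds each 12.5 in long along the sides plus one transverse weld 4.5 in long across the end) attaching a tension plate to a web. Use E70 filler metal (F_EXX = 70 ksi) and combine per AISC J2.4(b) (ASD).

t_e = 0.707 × 0.1875 = 0.1326 in.
R_nwl = 0.6 × 70 × 0.1326 × 25 = 139.2 kips (longitudinal, 2 welds).
R_nwt = 0.6 × 70 × 0.1326 × 4.5 = 25.05 kips (transverse, base value).
(i) R_nwl + R_nwt = 164.2 kips; (ii) 0.85 R_nwl + 1.5 R_nwt = 155.9 kips.
R_n = max = 164.2 kips [governs: (i)]; R_n/Ω = 82.12 kips.

R_n/Ω ≈ 82.1 kips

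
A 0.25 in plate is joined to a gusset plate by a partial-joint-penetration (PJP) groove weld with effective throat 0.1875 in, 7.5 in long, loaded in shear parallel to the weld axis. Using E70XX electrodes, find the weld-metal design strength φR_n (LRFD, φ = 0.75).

φR_n ≈ 44.3 kips

E70XX → F_EXX = 70 ksi.
Effective throat (given) t_e = 0.1875 in.
A_we = 0.1875 × 7.5 = 1.406 in².
F_nw = 0.6 F_EXX = 42 ksi.
φR_n = 0.75 × 42 × 1.406 = 44.3 kips.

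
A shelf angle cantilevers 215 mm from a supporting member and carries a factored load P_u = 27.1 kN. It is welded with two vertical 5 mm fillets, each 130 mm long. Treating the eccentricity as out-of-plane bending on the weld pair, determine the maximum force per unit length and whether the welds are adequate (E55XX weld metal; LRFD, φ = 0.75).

E55XX → F_EXX = 550 MPa.
L_w = 2 × 130 = 260 mm; section modulus (unit throat) S = 2 × L²/6 = 5633 mm².
Direct shear f_v = P/L_w = 27.1×10³/260 = 104.2 N/mm.
Moment M = P × e = 27.1×10³ × 215 = 5826500 N·mm; bending f_b = M/S = 1034 N/mm.
f_max = √(f_v² + f_b²) = √(104.2² + 1034²) = 1040 N/mm.
φr_n = 0.75 × 0.6 × 550 × (0.707 × 5) = 874.9 N/mm → NOT adequate.

f_max ≈ 1040 N/mm; NOT adequate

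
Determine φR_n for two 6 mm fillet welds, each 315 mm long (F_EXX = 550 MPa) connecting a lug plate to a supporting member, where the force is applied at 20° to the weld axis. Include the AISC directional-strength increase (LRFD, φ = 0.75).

φR_n ≈ 728 kN

t_e = 0.707 × 6 = 4.242 mm; A_we = 4.242 × 630 = 2672 mm².
Directional factor: 1.0 + 0.5 sin^1.5(20°) = 1.1.
F_nw = 0.6 × 550 × 1.1 = 363 MPa.
φR_n = 0.75 × 363 × 2672 × 10⁻³ = 727.6 kN.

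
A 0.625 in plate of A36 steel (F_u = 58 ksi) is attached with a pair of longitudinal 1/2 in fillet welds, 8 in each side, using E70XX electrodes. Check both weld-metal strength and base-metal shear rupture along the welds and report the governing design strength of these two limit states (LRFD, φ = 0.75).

E70XX → F_EXX = 70 ksi.
t_e = 0.707 × 0.5 = 0.3535 in; L = 16 in.
Weld metal: φR_n = 0.75 × 0.6 × 70 × 0.3535 × 16 = 178.2 kip.
Base metal (shear rupture): φR_n = 0.75 × 0.6 × 58 × 0.625 × 16 = 261 kip.
Governing: weld metal.

φR_n ≈ 178 kip (weld metal governs)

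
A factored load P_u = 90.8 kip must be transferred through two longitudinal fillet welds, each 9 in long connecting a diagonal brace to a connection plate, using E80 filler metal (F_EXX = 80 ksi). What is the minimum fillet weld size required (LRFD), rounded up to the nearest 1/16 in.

Total weld length L = 18 in.
Required throat t_e = P_u / (φ × 0.6 F_EXX × L) = 90.8 / (0.75 × 0.6 × 80 × 18) = 0.1401 in.
Required leg w = t_e / 0.707 = 0.1982 in → use 1/4 in.

w = 1/4 in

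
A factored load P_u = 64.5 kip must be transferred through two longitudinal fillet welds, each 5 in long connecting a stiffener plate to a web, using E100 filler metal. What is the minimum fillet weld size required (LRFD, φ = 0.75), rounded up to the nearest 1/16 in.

E100XX → F_EXX = 100 ksi.
Total weld length L = 10 in.
Required throat t_e = P_u / (φ × 0.6 F_EXX × L) = 64.5 / (0.75 × 0.6 × 100 × 10) = 0.1433 in.
Required leg w = t_e / 0.707 = 0.2027 in → use 1/4 in.

w = 1/4 in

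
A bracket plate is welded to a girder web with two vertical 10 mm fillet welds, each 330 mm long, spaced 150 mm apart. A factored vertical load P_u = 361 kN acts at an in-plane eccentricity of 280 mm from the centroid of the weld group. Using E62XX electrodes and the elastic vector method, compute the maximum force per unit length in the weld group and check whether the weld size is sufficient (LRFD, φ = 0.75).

E62XX → F_EXX = 620 MPa.
Total weld length L_w = 660 mm. Treat welds as unit-width lines.
Polar moment about centroid: J = 2[d³/12 + d(b/2)²] = 2[330³/12 + 330×75²] = 9702000 mm³.
Direct shear f_v = P/L_w = 361×10³ / 660 = 547 N/mm (vertical).
Torsion M = P·e = 361×10³ × 280 = 101080000 N·mm.
Critical point at (x, y) = (75, 165) from centroid. f_tx = M·y/J = 1719 N/mm; f_ty = M·x/J = 781.4 N/mm.
Resultant f_max = √[f_tx² + (f_v + f_ty)²] = √[1719² + (547 + 781.4)²] = 2172 N/mm.
Capacity per unit length: φr_n = 0.75 × 0.6 × 620 × (0.707 × 10) = 1973 N/mm.
2172 > 1973 → NOT adequate.

f_max ≈ 2170 N/mm; NOT adequate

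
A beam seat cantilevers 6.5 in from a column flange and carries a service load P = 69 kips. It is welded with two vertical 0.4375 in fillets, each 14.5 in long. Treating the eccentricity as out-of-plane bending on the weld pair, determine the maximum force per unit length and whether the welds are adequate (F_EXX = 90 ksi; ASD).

f_max ≈ 6.83 kip/in; adequate

L_w = 2 × 14.5 = 29 in; section modulus (unit throat) S = 2 × L²/6 = 70.08 in².
Direct shear f_v = P/L_w = 69/29 = 2.379 kip/in.
Moment M = P × e = 69 × 6.5 = 448.5 kip·in; bending f_b = M/S = 6.4 kip/in.
f_max = √(f_v² + f_b²) = √(2.379² + 6.4²) = 6.828 kip/in.
r_n/Ω = (1/2.0) × 0.6 × 90 × (0.707 × 0.4375) = 8.351 kip/in → adequate.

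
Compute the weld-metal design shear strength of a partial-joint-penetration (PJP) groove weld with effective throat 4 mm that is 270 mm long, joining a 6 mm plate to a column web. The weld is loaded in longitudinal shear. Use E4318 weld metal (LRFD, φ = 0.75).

E43XX → F_EXX = 430 MPa.
Effective throat (given) t_e = 4 mm.
A_we = 4 × 270 = 1080 mm².
F_nw = 0.6 F_EXX = 258 MPa.
φR_n = 0.75 × 258 × 1080 × 10⁻³ = 209 kN.

φR_n ≈ 209 kN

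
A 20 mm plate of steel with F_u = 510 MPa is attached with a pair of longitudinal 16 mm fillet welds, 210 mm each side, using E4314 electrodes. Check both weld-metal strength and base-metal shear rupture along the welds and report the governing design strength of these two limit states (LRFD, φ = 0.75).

φR_n ≈ 919 kN (weld metal governs)

E43XX → F_EXX = 430 MPa.
t_e = 0.707 × 16 = 11.31 mm; L = 420 mm.
Weld metal: φR_n = 0.75 × 0.6 × 430 × 11.31 × 420 × 10⁻³ = 919.3 kN.
Base metal (shear rupture): φR_n = 0.75 × 0.6 × 510 × 20 × 420 × 10⁻³ = 1928 kN.
Governing: weld metal.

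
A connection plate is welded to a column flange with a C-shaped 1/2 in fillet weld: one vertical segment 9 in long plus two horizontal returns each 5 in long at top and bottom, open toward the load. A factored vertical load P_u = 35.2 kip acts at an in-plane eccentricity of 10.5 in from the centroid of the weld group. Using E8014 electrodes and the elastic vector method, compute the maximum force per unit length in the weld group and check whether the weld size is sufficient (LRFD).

f_max ≈ 8.15 kip/in; adequate

E80XX → F_EXX = 80 ksi.
Total weld length L_w = 19 in. Treat welds as unit-width lines.
Centroid: x̄ = 2×5×2.5 / 19 = 1.316 in from the vertical weld.
Polar moment about centroid: J = I_x + I_y = [9³/12 + 2×5×4.5²] + [9×1.316² + 2(5³/12 + 5×1.184²)] = 313.7 in³.
Direct shear f_v = P/L_w = 35.2 / 19 = 1.853 kip/in (vertical).
Torsion M = P·e = 35.2 × 10.5 = 369.6 kip·in.
Critical point at (x, y) = (3.684, 4.5) from centroid. f_tx = M·y/J = 5.302 kip/in; f_ty = M·x/J = 4.341 kip/in.
Resultant f_max = √[f_tx² + (f_v + f_ty)²] = √[5.302² + (1.853 + 4.341)²] = 8.153 kip/in.
Capacity per unit length: φr_n = 0.75 × 0.6 × 80 × (0.707 × 0.5) = 12.73 kip/in.
8.153 ≤ 12.73 → adequate.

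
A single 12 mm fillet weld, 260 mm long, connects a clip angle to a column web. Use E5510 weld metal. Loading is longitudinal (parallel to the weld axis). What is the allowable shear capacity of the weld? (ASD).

R_n/Ω ≈ 364 kN

E55XX → F_EXX = 550 MPa.
Effective throat t_e = 0.707 × 12 = 8.484 mm.
Total length L = 260 mm; A_we = 8.484 × 260 = 2206 mm².
F_nw = 0.6 F_EXX = 0.6 × 550 = 330 MPa.
R_n = 330 × 2206 × 10⁻³ = 727.9 kN; R_n/Ω = 727.9/2.0 = 364 kN.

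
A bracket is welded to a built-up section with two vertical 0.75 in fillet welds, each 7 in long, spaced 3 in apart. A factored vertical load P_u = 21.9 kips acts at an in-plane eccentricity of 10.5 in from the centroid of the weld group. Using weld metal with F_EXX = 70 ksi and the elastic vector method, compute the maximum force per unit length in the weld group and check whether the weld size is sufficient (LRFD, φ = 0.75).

f_max ≈ 10.6 kip/in; adequate

Total weld length L_w = 14 in. Treat welds as unit-width lines.
Polar moment about centroid: J = 2[d³/12 + d(b/2)²] = 2[7³/12 + 7×1.5²] = 88.67 in³.
Direct shear f_v = P/L_w = 21.9 / 14 = 1.564 kip/in (vertical).
Torsion M = P·e = 21.9 × 10.5 = 229.95 kip·in.
Critical point at (x, y) = (1.5, 3.5) from centroid. f_tx = M·y/J = 9.077 kip/in; f_ty = M·x/J = 3.89 kip/in.
Resultant f_max = √[f_tx² + (f_v + f_ty)²] = √[9.077² + (1.564 + 3.89)²] = 10.59 kip/in.
Capacity per unit length: φr_n = 0.75 × 0.6 × 70 × (0.707 × 0.75) = 16.7 kip/in.
10.59 ≤ 16.7 → adequate.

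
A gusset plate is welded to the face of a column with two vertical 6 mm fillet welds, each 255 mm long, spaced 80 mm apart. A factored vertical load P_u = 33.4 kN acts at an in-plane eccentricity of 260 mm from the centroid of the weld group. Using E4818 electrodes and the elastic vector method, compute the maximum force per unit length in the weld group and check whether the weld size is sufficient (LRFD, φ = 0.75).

E48XX → F_EXX = 480 MPa.
Total weld length L_w = 510 mm. Treat welds as unit-width lines.
Polar moment about centroid: J = 2[d³/12 + d(b/2)²] = 2[255³/12 + 255×40²] = 3580000 mm³.
Direct shear f_v = P/L_w = 33.4×10³ / 510 = 65.49 N/mm (vertical).
Torsion M = P·e = 33.4×10³ × 260 = 8684000 N·mm.
Critical point at (x, y) = (40, 127.5) from centroid. f_tx = M·y/J = 309.3 N/mm; f_ty = M·x/J = 97.04 N/mm.
Resultant f_max = √[f_tx² + (f_v + f_ty)²] = √[309.3² + (65.49 + 97.04)²] = 349.4 N/mm.
Capacity per unit length: φr_n = 0.75 × 0.6 × 480 × (0.707 × 6) = 916.3 N/mm.
349.4 ≤ 916.3 → adequate.

f_max ≈ 349 N/mm; adequate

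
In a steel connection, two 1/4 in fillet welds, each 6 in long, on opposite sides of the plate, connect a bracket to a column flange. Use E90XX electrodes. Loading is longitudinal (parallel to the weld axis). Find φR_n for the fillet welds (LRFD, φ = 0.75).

E90XX → F_EXX = 90 ksi.
Effective throat t_e = 0.707 × 0.25 = 0.1767 in.
Total length L = 12 in; A_we = 0.1767 × 12 = 2.121 in².
F_nw = 0.6 F_EXX = 0.6 × 90 = 54 ksi.
φR_n = 0.75 × 54 × 2.121 = 85.9 kip.

φR_n ≈ 85.9 kip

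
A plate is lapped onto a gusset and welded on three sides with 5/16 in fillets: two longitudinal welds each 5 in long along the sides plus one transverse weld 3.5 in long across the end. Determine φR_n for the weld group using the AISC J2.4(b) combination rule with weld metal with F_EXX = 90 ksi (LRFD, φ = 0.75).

φR_n ≈ 123 kips

t_e = 0.707 × 0.3125 = 0.2209 in.
R_nwl = 0.6 × 90 × 0.2209 × 10 = 119.3 kips (longitudinal, 2 welds).
R_nwt = 0.6 × 90 × 0.2209 × 3.5 = 41.76 kips (transverse, base value).
(i) R_nwl + R_nwt = 161.1 kips; (ii) 0.85 R_nwl + 1.5 R_nwt = 164 kips.
R_n = max = 164 kips [governs: (ii)]; φR_n = 123 kips.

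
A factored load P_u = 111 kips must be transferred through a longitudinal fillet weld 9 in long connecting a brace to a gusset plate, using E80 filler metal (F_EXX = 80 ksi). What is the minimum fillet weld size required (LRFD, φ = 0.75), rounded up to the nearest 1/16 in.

w = 1/2 in

Total weld length L = 9 in.
Required throat t_e = P_u / (φ × 0.6 F_EXX × L) = 111 / (0.75 × 0.6 × 80 × 9) = 0.3426 in.
Required leg w = t_e / 0.707 = 0.4846 in → use 1/2 in.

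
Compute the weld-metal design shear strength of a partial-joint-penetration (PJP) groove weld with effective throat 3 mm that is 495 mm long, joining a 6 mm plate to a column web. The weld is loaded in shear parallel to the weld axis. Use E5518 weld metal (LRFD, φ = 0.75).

E55XX → F_EXX = 550 MPa.
Effective throat (given) t_e = 3 mm.
A_we = 3 × 495 = 1485 mm².
F_nw = 0.6 F_EXX = 330 MPa.
φR_n = 0.75 × 330 × 1485 × 10⁻³ = 367.5 kN.

φR_n ≈ 368 kN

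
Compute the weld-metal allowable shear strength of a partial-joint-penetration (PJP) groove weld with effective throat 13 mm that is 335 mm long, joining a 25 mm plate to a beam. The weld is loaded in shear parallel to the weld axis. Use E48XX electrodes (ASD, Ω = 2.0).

E48XX → F_EXX = 480 MPa.
Effective throat (given) t_e = 13 mm.
A_we = 13 × 335 = 4355 mm².
F_nw = 0.6 F_EXX = 288 MPa.
R_n/Ω = (288 × 4355) / 2.0 × 10⁻³ = 627.1 kN.

R_n/Ω ≈ 627 kN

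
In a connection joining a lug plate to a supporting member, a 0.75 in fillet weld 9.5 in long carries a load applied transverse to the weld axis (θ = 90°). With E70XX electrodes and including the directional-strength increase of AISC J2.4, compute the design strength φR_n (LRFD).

E70XX → F_EXX = 70 ksi.
t_e = 0.707 × 0.75 = 0.5302 in; A_we = 0.5302 × 9.5 = 5.037 in².
Directional factor: 1.0 + 0.5 sin^1.5(90°) = 1.5.
F_nw = 0.6 × 70 × 1.5 = 63 ksi.
φR_n = 0.75 × 63 × 5.037 = 238 kips.

φR_n ≈ 238 kips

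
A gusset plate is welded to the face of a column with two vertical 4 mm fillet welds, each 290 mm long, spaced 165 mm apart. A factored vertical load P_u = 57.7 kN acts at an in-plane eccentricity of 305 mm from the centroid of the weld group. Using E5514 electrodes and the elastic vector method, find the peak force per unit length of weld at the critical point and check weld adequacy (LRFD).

E55XX → F_EXX = 550 MPa.
Total weld length L_w = 580 mm. Treat welds as unit-width lines.
Polar moment about centroid: J = 2[d³/12 + d(b/2)²] = 2[290³/12 + 290×82.5²] = 8012000 mm³.
Direct shear f_v = P/L_w = 57.7×10³ / 580 = 99.48 N/mm (vertical).
Torsion M = P·e = 57.7×10³ × 305 = 17598000 N·mm.
Critical point at (x, y) = (82.5, 145) from centroid. f_tx = M·y/J = 318.5 N/mm; f_ty = M·x/J = 181.2 N/mm.
Resultant f_max = √[f_tx² + (f_v + f_ty)²] = √[318.5² + (99.48 + 181.2)²] = 424.5 N/mm.
Capacity per unit length: φr_n = 0.75 × 0.6 × 550 × (0.707 × 4) = 699.9 N/mm.
424.5 ≤ 699.9 → adequate.

f_max ≈ 425 N/mm; adequate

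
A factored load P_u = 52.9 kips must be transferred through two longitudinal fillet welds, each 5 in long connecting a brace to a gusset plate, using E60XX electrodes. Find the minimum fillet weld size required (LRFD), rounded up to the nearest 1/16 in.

E60XX → F_EXX = 60 ksi.
Total weld length L = 10 in.
Required throat t_e = P_u / (φ × 0.6 F_EXX × L) = 52.9 / (0.75 × 0.6 × 60 × 10) = 0.1959 in.
Required leg w = t_e / 0.707 = 0.2771 in → use 5/16 in.

w = 5/16 in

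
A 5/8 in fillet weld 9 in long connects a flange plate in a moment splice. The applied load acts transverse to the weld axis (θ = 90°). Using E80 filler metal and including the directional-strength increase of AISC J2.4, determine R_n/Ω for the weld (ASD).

E80XX → F_EXX = 80 ksi.
t_e = 0.707 × 0.625 = 0.4419 in; A_we = 0.4419 × 9 = 3.977 in².
Directional factor: 1.0 + 0.5 sin^1.5(90°) = 1.5.
F_nw = 0.6 × 80 × 1.5 = 72 ksi.
R_n/Ω = (72 × 3.977) / 2.0 = 143.2 kips.

R_n/Ω ≈ 143 kips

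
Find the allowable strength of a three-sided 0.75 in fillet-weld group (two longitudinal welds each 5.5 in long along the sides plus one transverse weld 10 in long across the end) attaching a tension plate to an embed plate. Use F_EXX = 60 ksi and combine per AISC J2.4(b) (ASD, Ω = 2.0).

R_n/Ω ≈ 232 kips

t_e = 0.707 × 0.75 = 0.5302 in.
R_nwl = 0.6 × 60 × 0.5302 × 11 = 210 kips (longitudinal, 2 welds).
R_nwt = 0.6 × 60 × 0.5302 × 10 = 190.9 kips (transverse, base value).
(i) R_nwl + R_nwt = 400.9 kips; (ii) 0.85 R_nwl + 1.5 R_nwt = 464.8 kips.
R_n = max = 464.8 kips [governs: (ii)]; R_n/Ω = 232.4 kips.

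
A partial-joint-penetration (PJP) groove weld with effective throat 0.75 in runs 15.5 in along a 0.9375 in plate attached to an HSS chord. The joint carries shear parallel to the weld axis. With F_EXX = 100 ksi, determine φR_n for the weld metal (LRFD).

Effective throat (given) t_e = 0.75 in.
A_we = 0.75 × 15.5 = 11.62 in².
F_nw = 0.6 F_EXX = 60 ksi.
φR_n = 0.75 × 60 × 11.62 = 523.1 kips.

φR_n ≈ 523 kips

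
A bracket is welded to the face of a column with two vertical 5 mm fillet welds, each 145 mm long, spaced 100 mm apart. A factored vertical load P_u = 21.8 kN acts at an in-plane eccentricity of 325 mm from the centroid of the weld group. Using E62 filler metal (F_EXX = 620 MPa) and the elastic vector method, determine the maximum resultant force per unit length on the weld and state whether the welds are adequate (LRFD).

f_max ≈ 552 N/mm; adequate

Total weld length L_w = 290 mm. Treat welds as unit-width lines.
Polar moment about centroid: J = 2[d³/12 + d(b/2)²] = 2[145³/12 + 145×50²] = 1233000 mm³.
Direct shear f_v = P/L_w = 21.8×10³ / 290 = 75.17 N/mm (vertical).
Torsion M = P·e = 21.8×10³ × 325 = 7085000 N·mm.
Critical point at (x, y) = (50, 72.5) from centroid. f_tx = M·y/J = 416.6 N/mm; f_ty = M·x/J = 287.3 N/mm.
Resultant f_max = √[f_tx² + (f_v + f_ty)²] = √[416.6² + (75.17 + 287.3)²] = 552.2 N/mm.
Capacity per unit length: φr_n = 0.75 × 0.6 × 620 × (0.707 × 5) = 986.3 N/mm.
552.2 ≤ 986.3 → adequate.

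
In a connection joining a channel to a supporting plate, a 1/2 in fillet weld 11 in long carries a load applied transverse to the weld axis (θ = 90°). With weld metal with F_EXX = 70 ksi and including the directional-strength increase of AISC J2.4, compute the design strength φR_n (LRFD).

t_e = 0.707 × 0.5 = 0.3535 in; A_we = 0.3535 × 11 = 3.888 in².
Directional factor: 1.0 + 0.5 sin^1.5(90°) = 1.5.
F_nw = 0.6 × 70 × 1.5 = 63 ksi.
φR_n = 0.75 × 63 × 3.888 = 183.7 kip.

φR_n ≈ 184 kip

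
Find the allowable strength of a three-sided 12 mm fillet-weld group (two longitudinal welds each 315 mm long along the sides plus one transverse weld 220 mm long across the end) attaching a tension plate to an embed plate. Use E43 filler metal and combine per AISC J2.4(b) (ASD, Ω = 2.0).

E43XX → F_EXX = 430 MPa.
t_e = 0.707 × 12 = 8.484 mm.
R_nwl = 0.6 × 430 × 8.484 × 630 × 10⁻³ = 1379 kN (longitudinal, 2 welds).
R_nwt = 0.6 × 430 × 8.484 × 220 × 10⁻³ = 481.6 kN (transverse, base value).
(i) R_nwl + R_nwt = 1861 kN; (ii) 0.85 R_nwl + 1.5 R_nwt = 1894 kN.
R_n = max = 1894 kN [governs: (ii)]; R_n/Ω = 947.2 kN.

R_n/Ω ≈ 947 kN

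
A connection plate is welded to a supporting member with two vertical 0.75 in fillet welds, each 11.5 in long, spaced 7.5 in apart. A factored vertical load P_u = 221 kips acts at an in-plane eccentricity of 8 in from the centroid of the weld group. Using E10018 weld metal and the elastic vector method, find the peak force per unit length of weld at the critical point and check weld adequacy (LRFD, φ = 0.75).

f_max ≈ 27.5 kip/in; NOT adequate

E100XX → F_EXX = 100 ksi.
Total weld length L_w = 23 in. Treat welds as unit-width lines.
Polar moment about centroid: J = 2[d³/12 + d(b/2)²] = 2[11.5³/12 + 11.5×3.75²] = 576.9 in³.
Direct shear f_v = P/L_w = 221 / 23 = 9.609 kip/in (vertical).
Torsion M = P·e = 221 × 8 = 1768 kip·in.
Critical point at (x, y) = (3.75, 5.75) from centroid. f_tx = M·y/J = 17.62 kip/in; f_ty = M·x/J = 11.49 kip/in.
Resultant f_max = √[f_tx² + (f_v + f_ty)²] = √[17.62² + (9.609 + 11.49)²] = 27.49 kip/in.
Capacity per unit length: φr_n = 0.75 × 0.6 × 100 × (0.707 × 0.75) = 23.86 kip/in.
27.49 > 23.86 → NOT adequate.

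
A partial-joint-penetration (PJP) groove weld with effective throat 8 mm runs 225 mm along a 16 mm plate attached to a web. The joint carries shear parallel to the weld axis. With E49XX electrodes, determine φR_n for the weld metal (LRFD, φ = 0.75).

φR_n ≈ 397 kN

E49XX → F_EXX = 490 MPa.
Effective throat (given) t_e = 8 mm.
A_we = 8 × 225 = 1800 mm².
F_nw = 0.6 F_EXX = 294 MPa.
φR_n = 0.75 × 294 × 1800 × 10⁻³ = 396.9 kN.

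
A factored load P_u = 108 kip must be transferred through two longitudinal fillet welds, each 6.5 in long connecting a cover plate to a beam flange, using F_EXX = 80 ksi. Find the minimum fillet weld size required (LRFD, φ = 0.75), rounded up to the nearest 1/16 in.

w = 3/8 in

Total weld length L = 13 in.
Required throat t_e = P_u / (φ × 0.6 F_EXX × L) = 108 / (0.75 × 0.6 × 80 × 13) = 0.2308 in.
Required leg w = t_e / 0.707 = 0.3264 in → use 3/8 in.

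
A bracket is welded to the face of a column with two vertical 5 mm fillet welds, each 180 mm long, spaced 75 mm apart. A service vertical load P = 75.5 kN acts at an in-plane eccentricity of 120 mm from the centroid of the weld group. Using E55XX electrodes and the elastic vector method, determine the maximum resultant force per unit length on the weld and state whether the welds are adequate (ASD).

f_max ≈ 705 N/mm; NOT adequate

E55XX → F_EXX = 550 MPa.
Total weld length L_w = 360 mm. Treat welds as unit-width lines.
Polar moment about centroid: J = 2[d³/12 + d(b/2)²] = 2[180³/12 + 180×37.5²] = 1478000 mm³.
Direct shear f_v = P/L_w = 75.5×10³ / 360 = 209.7 N/mm (vertical).
Torsion M = P·e = 75.5×10³ × 120 = 9060000 N·mm.
Critical point at (x, y) = (37.5, 90) from centroid. f_tx = M·y/J = 551.6 N/mm; f_ty = M·x/J = 229.8 N/mm.
Resultant f_max = √[f_tx² + (f_v + f_ty)²] = √[551.6² + (209.7 + 229.8)²] = 705.3 N/mm.
Capacity per unit length: r_n/Ω = (1/2.0) × 0.6 × 550 × (0.707 × 5) = 583.3 N/mm.
705.3 > 583.3 → NOT adequate.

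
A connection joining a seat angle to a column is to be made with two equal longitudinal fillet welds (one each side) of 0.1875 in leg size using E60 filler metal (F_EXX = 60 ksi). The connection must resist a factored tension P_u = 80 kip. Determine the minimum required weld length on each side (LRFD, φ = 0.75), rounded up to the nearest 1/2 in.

L = 11.5 in on each side

Throat t_e = 0.707 × 0.1875 = 0.1326 in.
φr_n = 0.75 × 0.6 × 60 × 0.1326 = 3.579 kip/in.
L_req = P_u / φr_n = 80 / 3.579 = 22.35 in total.
Per side: 22.35 / 2 = 11.18 in.
Round up → use L = 11.5 in on each side.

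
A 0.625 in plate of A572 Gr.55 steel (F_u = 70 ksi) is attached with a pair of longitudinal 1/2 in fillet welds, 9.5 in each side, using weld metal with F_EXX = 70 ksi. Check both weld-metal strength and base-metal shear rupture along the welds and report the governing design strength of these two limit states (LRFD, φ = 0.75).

t_e = 0.707 × 0.5 = 0.3535 in; L = 19 in.
Weld metal: φR_n = 0.75 × 0.6 × 70 × 0.3535 × 19 = 211.6 kips.
Base metal (shear rupture): φR_n = 0.75 × 0.6 × 70 × 0.625 × 19 = 374.1 kips.
Governing: weld metal.

φR_n ≈ 212 kips (weld metal governs)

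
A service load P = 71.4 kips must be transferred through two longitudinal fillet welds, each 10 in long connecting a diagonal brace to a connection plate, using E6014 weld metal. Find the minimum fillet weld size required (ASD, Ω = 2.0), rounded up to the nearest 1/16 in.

w = 5/16 in

E60XX → F_EXX = 60 ksi.
Total weld length L = 20 in.
Required throat t_e = P × Ω / (0.6 F_EXX × L) = 71.4 × 2.0 / (0.6 × 60 × 20) = 0.1983 in.
Required leg w = t_e / 0.707 = 0.2805 in → use 5/16 in.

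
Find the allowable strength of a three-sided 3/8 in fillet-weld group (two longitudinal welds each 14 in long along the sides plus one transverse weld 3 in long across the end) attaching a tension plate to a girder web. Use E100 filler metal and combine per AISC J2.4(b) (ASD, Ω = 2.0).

R_n/Ω ≈ 247 kip

E100XX → F_EXX = 100 ksi.
t_e = 0.707 × 0.375 = 0.2651 in.
R_nwl = 0.6 × 100 × 0.2651 × 28 = 445.4 kip (longitudinal, 2 welds).
R_nwt = 0.6 × 100 × 0.2651 × 3 = 47.72 kip (transverse, base value).
(i) R_nwl + R_nwt = 493.1 kip; (ii) 0.85 R_nwl + 1.5 R_nwt = 450.2 kip.
R_n = max = 493.1 kip [governs: (i)]; R_n/Ω = 246.6 kip.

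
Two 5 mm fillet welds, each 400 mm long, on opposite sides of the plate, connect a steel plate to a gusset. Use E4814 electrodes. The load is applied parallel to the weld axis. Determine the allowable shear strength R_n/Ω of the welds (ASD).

E48XX → F_EXX = 480 MPa.
Effective throat t_e = 0.707 × 5 = 3.535 mm.
Total length L = 800 mm; A_we = 3.535 × 800 = 2828 mm².
F_nw = 0.6 F_EXX = 0.6 × 480 = 288 MPa.
R_n = 288 × 2828 × 10⁻³ = 814.5 kN; R_n/Ω = 814.5/2.0 = 407.2 kN.

R_n/Ω ≈ 407 kN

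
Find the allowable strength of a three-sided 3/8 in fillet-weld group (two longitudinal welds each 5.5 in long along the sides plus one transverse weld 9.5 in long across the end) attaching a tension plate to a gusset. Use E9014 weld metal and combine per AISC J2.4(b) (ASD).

E90XX → F_EXX = 90 ksi.
t_e = 0.707 × 0.375 = 0.2651 in.
R_nwl = 0.6 × 90 × 0.2651 × 11 = 157.5 kips (longitudinal, 2 welds).
R_nwt = 0.6 × 90 × 0.2651 × 9.5 = 136 kips (transverse, base value).
(i) R_nwl + R_nwt = 293.5 kips; (ii) 0.85 R_nwl + 1.5 R_nwt = 337.9 kips.
R_n = max = 337.9 kips [governs: (ii)]; R_n/Ω = 168.9 kips.

R_n/Ω ≈ 169 kips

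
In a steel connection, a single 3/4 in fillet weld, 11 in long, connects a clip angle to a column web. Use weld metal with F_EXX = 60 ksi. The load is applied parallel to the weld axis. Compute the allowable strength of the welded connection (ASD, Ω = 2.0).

R_n/Ω ≈ 105 kips

Effective throat t_e = 0.707 × 0.75 = 0.5302 in.
Total length L = 11 in; A_we = 0.5302 × 11 = 5.833 in².
F_nw = 0.6 F_EXX = 0.6 × 60 = 36 ksi.
R_n = 36 × 5.833 = 210 kips; R_n/Ω = 210/2.0 = 105 kips.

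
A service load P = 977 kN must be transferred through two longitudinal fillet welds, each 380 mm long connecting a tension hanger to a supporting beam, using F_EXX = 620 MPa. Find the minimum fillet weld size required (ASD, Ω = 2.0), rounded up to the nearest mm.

w = 10 mm

Total weld length L = 760 mm.
Required throat t_e = P × Ω / (0.6 F_EXX × L) = 977 × 2.0 / (0.6 × 620 × 760 × 10⁻³) = 6.911 mm.
Required leg w = t_e / 0.707 = 9.776 mm → use 10 mm.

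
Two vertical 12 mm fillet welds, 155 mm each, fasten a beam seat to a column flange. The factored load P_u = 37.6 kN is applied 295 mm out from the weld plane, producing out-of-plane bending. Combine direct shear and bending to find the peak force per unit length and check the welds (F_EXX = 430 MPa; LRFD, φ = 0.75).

f_max ≈ 1390 N/mm; adequate

L_w = 2 × 155 = 310 mm; section modulus (unit throat) S = 2 × L²/6 = 8008 mm².
Direct shear f_v = P/L_w = 37.6×10³/310 = 121.3 N/mm.
Moment M = P × e = 37.6×10³ × 295 = 11092000 N·mm; bending f_b = M/S = 1385 N/mm.
f_max = √(f_v² + f_b²) = √(121.3² + 1385²) = 1390 N/mm.
φr_n = 0.75 × 0.6 × 430 × (0.707 × 12) = 1642 N/mm → adequate.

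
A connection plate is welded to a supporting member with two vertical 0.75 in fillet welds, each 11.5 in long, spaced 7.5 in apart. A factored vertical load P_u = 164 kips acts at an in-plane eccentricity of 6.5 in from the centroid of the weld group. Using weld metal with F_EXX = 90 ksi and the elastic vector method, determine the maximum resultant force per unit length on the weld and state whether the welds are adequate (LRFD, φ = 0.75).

f_max ≈ 17.6 kip/in; adequate

Total weld length L_w = 23 in. Treat welds as unit-width lines.
Polar moment about centroid: J = 2[d³/12 + d(b/2)²] = 2[11.5³/12 + 11.5×3.75²] = 576.9 in³.
Direct shear f_v = P/L_w = 164 / 23 = 7.13 kip/in (vertical).
Torsion M = P·e = 164 × 6.5 = 1066 kip·in.
Critical point at (x, y) = (3.75, 5.75) from centroid. f_tx = M·y/J = 10.62 kip/in; f_ty = M·x/J = 6.929 kip/in.
Resultant f_max = √[f_tx² + (f_v + f_ty)²] = √[10.62² + (7.13 + 6.929)²] = 17.62 kip/in.
Capacity per unit length: φr_n = 0.75 × 0.6 × 90 × (0.707 × 0.75) = 21.48 kip/in.
17.62 ≤ 21.48 → adequate.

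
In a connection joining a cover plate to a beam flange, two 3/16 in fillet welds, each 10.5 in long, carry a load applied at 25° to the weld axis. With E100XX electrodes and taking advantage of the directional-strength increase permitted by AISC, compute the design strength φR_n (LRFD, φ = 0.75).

φR_n ≈ 142 kip

E100XX → F_EXX = 100 ksi.
t_e = 0.707 × 0.1875 = 0.1326 in; A_we = 0.1326 × 21 = 2.784 in².
Directional factor: 1.0 + 0.5 sin^1.5(25°) = 1.137.
F_nw = 0.6 × 100 × 1.137 = 68.24 ksi.
φR_n = 0.75 × 68.24 × 2.784 = 142.5 kip.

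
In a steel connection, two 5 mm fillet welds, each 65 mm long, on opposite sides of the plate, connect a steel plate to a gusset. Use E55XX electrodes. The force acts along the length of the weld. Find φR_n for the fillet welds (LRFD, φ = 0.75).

E55XX → F_EXX = 550 MPa.
Effective throat t_e = 0.707 × 5 = 3.535 mm.
Total length L = 130 mm; A_we = 3.535 × 130 = 459.5 mm².
F_nw = 0.6 F_EXX = 0.6 × 550 = 330 MPa.
φR_n = 0.75 × 330 × 459.5 × 10⁻³ = 113.7 kN.

φR_n ≈ 114 kN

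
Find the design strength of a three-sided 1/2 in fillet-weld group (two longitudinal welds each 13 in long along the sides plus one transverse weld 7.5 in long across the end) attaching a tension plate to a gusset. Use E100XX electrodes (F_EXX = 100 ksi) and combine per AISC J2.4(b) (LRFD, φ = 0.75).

t_e = 0.707 × 0.5 = 0.3535 in.
R_nwl = 0.6 × 100 × 0.3535 × 26 = 551.5 kip (longitudinal, 2 welds).
R_nwt = 0.6 × 100 × 0.3535 × 7.5 = 159.1 kip (transverse, base value).
(i) R_nwl + R_nwt = 710.5 kip; (ii) 0.85 R_nwl + 1.5 R_nwt = 707.4 kip.
R_n = max = 710.5 kip [governs: (i)]; φR_n = 532.9 kip.

φR_n ≈ 533 kip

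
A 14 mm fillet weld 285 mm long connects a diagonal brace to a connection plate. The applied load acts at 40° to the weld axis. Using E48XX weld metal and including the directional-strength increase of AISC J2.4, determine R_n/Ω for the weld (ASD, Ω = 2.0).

E48XX → F_EXX = 480 MPa.
t_e = 0.707 × 14 = 9.898 mm; A_we = 9.898 × 285 = 2821 mm².
Directional factor: 1.0 + 0.5 sin^1.5(40°) = 1.258.
F_nw = 0.6 × 480 × 1.258 = 362.2 MPa.
R_n/Ω = (362.2 × 2821) / 2.0 × 10⁻³ = 510.9 kN.

R_n/Ω ≈ 511 kN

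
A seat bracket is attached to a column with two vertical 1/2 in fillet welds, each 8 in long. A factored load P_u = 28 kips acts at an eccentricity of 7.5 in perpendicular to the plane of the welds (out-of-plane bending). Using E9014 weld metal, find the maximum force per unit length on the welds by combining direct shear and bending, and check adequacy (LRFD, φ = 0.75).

f_max ≈ 10 kip/in; adequate

E90XX → F_EXX = 90 ksi.
L_w = 2 × 8 = 16 in; section modulus (unit throat) S = 2 × L²/6 = 21.33 in².
Direct shear f_v = P/L_w = 28/16 = 1.75 kip/in.
Moment M = P × e = 28 × 7.5 = 210 kip·in; bending f_b = M/S = 9.844 kip/in.
f_max = √(f_v² + f_b²) = √(1.75² + 9.844²) = 9.998 kip/in.
φr_n = 0.75 × 0.6 × 90 × (0.707 × 0.5) = 14.32 kip/in → adequate.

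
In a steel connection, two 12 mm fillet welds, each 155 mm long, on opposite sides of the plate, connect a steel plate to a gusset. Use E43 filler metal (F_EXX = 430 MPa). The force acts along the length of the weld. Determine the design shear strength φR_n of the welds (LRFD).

φR_n ≈ 509 kN

Effective throat t_e = 0.707 × 12 = 8.484 mm.
Total length L = 310 mm; A_we = 8.484 × 310 = 2630 mm².
F_nw = 0.6 F_EXX = 0.6 × 430 = 258 MPa.
φR_n = 0.75 × 258 × 2630 × 10⁻³ = 508.9 kN.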